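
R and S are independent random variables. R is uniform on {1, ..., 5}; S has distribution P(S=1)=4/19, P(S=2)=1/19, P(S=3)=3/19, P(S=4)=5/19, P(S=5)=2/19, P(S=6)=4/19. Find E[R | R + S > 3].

136/43

P(R + S > 3) = 86/95.
Summing R·P(x,y) over outcomes with R + S > 3 gives 272/95.
E[R | R + S > 3] = (272/95) / (86/95) = 136/43.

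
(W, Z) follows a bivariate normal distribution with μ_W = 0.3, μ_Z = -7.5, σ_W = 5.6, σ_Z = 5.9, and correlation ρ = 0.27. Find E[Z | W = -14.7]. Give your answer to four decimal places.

-11.7670

The regression of Z on W has slope ρ·σ_Z/σ_W and passes through (μ_W, μ_Z).
E[Z | W=-14.7] = -7.5 + (0.27)·(5.9/5.6)·(-14.7 − (0.3)) = -7.5 + (0.284464)·(-15) = -11.7670.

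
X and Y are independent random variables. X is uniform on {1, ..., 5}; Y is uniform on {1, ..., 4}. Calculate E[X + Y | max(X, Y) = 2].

10/3

Outcomes with max(X, Y) = 2: (1,2), (2,1), (2,2), each with probability 1/20.
E[X + Y | max(X, Y) = 2] = (3 + 3 + 4) / 3 = 10/3.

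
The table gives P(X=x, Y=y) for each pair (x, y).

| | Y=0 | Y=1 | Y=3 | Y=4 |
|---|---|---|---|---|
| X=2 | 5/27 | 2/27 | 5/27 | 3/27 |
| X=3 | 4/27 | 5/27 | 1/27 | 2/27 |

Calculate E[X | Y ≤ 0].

22/9

P(Y ≤ 0) = 1/3.
Σ X·P over the event = 2·(5/27) + 3·(4/27) = 22/27.
E[X | Y ≤ 0] = (22/27) / (1/3) = 22/9.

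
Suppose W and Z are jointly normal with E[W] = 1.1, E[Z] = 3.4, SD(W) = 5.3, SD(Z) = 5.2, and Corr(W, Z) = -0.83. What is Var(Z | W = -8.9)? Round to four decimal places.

8.4121

The conditional variance in a bivariate normal is σ_Z²(1 − ρ²), independent of x.
Var(Z | W=-8.9) = (5.2)²·(1 − (-0.83)²) = 27.04·0.3111 = 8.4121.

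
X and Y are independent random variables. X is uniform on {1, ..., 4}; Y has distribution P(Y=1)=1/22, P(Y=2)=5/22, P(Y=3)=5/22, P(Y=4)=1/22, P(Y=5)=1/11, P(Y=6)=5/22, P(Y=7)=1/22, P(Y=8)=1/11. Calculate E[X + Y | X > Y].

P(X > Y) = 9/44.
Summing (X+Y)·P(x,y) over outcomes with X > Y gives 51/44.
E[X + Y | X > Y] = (51/44) / (9/44) = 17/3.

17/3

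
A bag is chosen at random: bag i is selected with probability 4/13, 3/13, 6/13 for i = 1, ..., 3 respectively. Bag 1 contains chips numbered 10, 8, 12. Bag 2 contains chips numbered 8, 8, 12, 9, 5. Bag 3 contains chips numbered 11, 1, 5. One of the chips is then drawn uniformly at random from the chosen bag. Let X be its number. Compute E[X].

496/65

E[X | bag 1] = (10+8+12)/3 = 10.
E[X | bag 2] = (8+8+12+9+5)/5 = 42/5.
E[X | bag 3] = (11+1+5)/3 = 17/3.
E[X] = (4/13)·(10) + (3/13)·(42/5) + (6/13)·(17/3) = 496/65.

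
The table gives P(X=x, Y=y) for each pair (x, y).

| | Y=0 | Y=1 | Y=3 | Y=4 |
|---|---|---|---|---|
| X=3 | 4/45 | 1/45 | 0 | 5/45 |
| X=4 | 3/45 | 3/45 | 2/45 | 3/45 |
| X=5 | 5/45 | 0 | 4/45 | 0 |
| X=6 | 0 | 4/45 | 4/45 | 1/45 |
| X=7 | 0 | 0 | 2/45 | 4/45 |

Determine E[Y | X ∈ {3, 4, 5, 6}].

P(X ∈ {3, 4, 5, 6}) = 13/15.
Summing Y·P(X=x,Y=y) over the conditioning event gives 74/45.
E[Y | X ∈ {3, 4, 5, 6}] = (74/45) / (13/15) = 74/39.

74/39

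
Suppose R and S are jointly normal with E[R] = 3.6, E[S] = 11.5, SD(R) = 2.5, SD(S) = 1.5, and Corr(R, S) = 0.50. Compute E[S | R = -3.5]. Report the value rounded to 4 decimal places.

9.3700

E[S | R=x] = μ_S + ρ(σ_S/σ_R)(x − μ_R) for jointly normal variables.
E[S | R=-3.5] = 11.5 + (0.50)·(1.5/2.5)·(-3.5 − (3.6)) = 11.5 + (0.3)·(-7.1) = 9.3700.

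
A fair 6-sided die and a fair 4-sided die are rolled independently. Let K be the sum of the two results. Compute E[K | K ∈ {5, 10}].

P(K ∈ {5, 10}) = 5/24.
Σ over the event: 5·1/6 + 10·1/24 = 5/4.
E[K | K ∈ {5, 10}] = (5/4) / (5/24) = 6.

6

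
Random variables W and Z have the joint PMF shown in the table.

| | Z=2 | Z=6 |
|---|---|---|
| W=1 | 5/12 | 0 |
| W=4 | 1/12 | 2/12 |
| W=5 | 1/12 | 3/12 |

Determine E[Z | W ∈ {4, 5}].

P(W ∈ {4, 5}) = 7/12.
Σ Z·P over the event = 2·(1/12) + 6·(2/12) + 2·(1/12) + 6·(3/12) = 17/6.
E[Z | W ∈ {4, 5}] = (17/6) / (7/12) = 34/7.

34/7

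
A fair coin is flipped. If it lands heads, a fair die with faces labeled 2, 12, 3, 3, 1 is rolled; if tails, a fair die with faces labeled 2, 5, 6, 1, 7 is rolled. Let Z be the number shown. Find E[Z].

21/5

E[Z | heads] = (2+12+3+3+1)/5 = 21/5.
E[Z | tails] = (2+5+6+1+7)/5 = 21/5.
By the law of total expectation,
E[Z] = (1/2)·(21/5) + (1/2)·(21/5) = 21/5.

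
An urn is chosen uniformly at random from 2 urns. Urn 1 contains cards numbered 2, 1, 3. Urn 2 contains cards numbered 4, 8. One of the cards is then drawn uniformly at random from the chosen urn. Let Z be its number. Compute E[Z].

4

E[Z | urn 1] = (2+1+3)/3 = 2.
E[Z | urn 2] = (4+8)/2 = 6.
By the law of total expectation,
E[Z] = (1/2)·(2) + (1/2)·(6) = 4.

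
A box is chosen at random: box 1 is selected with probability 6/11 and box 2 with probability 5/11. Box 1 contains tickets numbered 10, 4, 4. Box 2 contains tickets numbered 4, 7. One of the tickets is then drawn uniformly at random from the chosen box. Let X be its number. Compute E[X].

E[X | box 1] = (10+4+4)/3 = 6.
E[X | box 2] = (4+7)/2 = 11/2.
E[X] = (6/11)·(6) + (5/11)·(11/2) = 127/22.

127/22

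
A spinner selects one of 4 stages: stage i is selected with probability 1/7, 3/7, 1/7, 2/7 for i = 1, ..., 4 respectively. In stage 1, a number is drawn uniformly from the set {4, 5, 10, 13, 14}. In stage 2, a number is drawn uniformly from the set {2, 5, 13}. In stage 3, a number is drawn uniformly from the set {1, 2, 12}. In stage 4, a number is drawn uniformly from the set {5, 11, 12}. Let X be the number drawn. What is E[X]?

E[X | stage 1] = (4+5+10+13+14)/5 = 46/5.
E[X | stage 2] = (2+5+13)/3 = 20/3.
E[X | stage 3] = (1+2+12)/3 = 5.
E[X | stage 4] = (5+11+12)/3 = 28/3.
E[X] = (1/7)·(46/5) + (3/7)·(20/3) + (1/7)·(5) + (2/7)·(28/3) = 793/105.

793/105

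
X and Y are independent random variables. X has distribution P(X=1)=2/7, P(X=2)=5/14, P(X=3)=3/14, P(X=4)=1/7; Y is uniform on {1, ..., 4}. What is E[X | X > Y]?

52/17

P(X > Y) = 17/56.
Summing X·P(x,y) over outcomes with X > Y gives 13/14.
E[X | X > Y] = (13/14) / (17/56) = 52/17.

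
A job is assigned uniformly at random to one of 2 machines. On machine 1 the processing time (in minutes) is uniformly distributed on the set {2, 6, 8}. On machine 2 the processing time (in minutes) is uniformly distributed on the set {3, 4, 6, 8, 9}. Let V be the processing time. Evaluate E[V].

17/3

E[V | machine 1] = (2+6+8)/3 = 16/3.
E[V | machine 2] = (3+4+6+8+9)/5 = 6.
E[V] = (1/2)·(16/3) + (1/2)·(6) = 17/3.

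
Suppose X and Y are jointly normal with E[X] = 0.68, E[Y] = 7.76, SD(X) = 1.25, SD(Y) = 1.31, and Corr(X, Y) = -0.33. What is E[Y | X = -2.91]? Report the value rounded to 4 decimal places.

For a bivariate normal, E[Y | X=x] = μ_Y + ρ·(σ_Y/σ_X)·(x − μ_X).
E[Y | X=-2.91] = 7.76 + (-0.33)·(1.31/1.25)·(-2.91 − (0.68)) = 7.76 + (-0.34584)·(-3.59) = 9.0016.

9.0016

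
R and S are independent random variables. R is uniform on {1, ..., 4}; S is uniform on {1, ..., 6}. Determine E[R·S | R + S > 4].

65/6

P(R + S > 4) = 3/4.
Summing RS·P(x,y) over outcomes with R + S > 4 gives 65/8.
E[R·S | R + S > 4] = (65/8) / (3/4) = 65/6.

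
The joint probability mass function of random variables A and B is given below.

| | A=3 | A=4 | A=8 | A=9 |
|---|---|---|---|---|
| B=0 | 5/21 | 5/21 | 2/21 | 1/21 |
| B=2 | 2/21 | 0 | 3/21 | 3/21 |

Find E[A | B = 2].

P(B = 2) = 8/21.
Σ A·P over the event = 3·(2/21) + 8·(3/21) + 9·(3/21) = 19/7.
E[A | B = 2] = (19/7) / (8/21) = 57/8.

57/8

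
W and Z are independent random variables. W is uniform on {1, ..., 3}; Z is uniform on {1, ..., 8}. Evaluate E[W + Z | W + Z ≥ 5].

68/9

P(W + Z ≥ 5) = 3/4.
Summing (W+Z)·P(x,y) over outcomes with W + Z ≥ 5 gives 17/3.
E[W + Z | W + Z ≥ 5] = (17/3) / (3/4) = 68/9.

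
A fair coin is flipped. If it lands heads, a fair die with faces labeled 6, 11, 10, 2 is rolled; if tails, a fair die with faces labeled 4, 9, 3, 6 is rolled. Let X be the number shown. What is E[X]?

51/8

E[X | heads] = (6+11+10+2)/4 = 29/4.
E[X | tails] = (4+9+3+6)/4 = 11/2.
E[X] = (1/2)·(29/4) + (1/2)·(11/2) = 51/8.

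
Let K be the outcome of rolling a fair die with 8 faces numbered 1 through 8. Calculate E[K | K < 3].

3/2

Given K < 3, K is equally likely to be any of {1, 2}.
E[K | K < 3] = (1 + 2) / 2 = 3/2.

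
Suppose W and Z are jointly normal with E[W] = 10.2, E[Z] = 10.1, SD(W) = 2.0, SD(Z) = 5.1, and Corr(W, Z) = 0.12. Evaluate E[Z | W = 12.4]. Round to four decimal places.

10.7732

For a bivariate normal, E[Z | W=x] = μ_Z + ρ·(σ_Z/σ_W)·(x − μ_W).
E[Z | W=12.4] = 10.1 + (0.12)·(5.1/2.0)·(12.4 − (10.2)) = 10.1 + (0.306)·(2.2) = 10.7732.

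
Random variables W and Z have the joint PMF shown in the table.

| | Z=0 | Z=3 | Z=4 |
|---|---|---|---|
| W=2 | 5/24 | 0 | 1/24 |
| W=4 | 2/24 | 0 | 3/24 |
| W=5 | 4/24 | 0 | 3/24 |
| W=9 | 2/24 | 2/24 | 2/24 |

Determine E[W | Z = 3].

P(Z = 3) = 1/12.
Σ W·P over the event = 9·(2/24) = 3/4.
E[W | Z = 3] = (3/4) / (1/12) = 9.

9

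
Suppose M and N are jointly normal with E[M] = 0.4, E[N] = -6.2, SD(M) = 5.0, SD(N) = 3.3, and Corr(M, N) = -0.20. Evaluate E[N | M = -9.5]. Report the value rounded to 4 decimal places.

E[N | M=x] = μ_N + ρ(σ_N/σ_M)(x − μ_M) for jointly normal variables.
E[N | M=-9.5] = -6.2 + (-0.20)·(3.3/5.0)·(-9.5 − (0.4)) = -6.2 + (-0.132)·(-9.9) = -4.8932.

-4.8932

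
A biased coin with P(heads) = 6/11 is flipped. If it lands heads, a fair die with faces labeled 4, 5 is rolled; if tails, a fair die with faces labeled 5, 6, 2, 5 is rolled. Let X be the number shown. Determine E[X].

E[X | heads] = (4+5)/2 = 9/2.
E[X | tails] = (5+6+2+5)/4 = 9/2.
E[X] = (6/11)·(9/2) + (5/11)·(9/2) = 9/2.

9/2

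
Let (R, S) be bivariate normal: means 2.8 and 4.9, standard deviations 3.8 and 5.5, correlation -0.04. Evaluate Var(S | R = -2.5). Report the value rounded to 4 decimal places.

For a bivariate normal, Var(S | R=x) = σ_S²(1 − ρ²).
Var(S | R=-2.5) = (5.5)²·(1 − (-0.04)²) = 30.25·0.9984 = 30.2016.

30.2016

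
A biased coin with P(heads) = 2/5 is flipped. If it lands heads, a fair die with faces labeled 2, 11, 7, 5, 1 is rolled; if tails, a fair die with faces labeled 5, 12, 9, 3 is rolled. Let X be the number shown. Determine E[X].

643/100

E[X | heads] = (2+11+7+5+1)/5 = 26/5.
E[X | tails] = (5+12+9+3)/4 = 29/4.
By the law of total expectation,
E[X] = (2/5)·(26/5) + (3/5)·(29/4) = 643/100.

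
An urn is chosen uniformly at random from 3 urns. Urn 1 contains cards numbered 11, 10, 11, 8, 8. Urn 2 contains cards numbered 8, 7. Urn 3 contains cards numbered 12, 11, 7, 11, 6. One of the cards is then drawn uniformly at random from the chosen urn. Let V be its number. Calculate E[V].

E[V | urn 1] = (11+10+11+8+8)/5 = 48/5.
E[V | urn 2] = (8+7)/2 = 15/2.
E[V | urn 3] = (12+11+7+11+6)/5 = 47/5.
E[V] = (1/3)·(48/5) + (1/3)·(15/2) + (1/3)·(47/5) = 53/6.

53/6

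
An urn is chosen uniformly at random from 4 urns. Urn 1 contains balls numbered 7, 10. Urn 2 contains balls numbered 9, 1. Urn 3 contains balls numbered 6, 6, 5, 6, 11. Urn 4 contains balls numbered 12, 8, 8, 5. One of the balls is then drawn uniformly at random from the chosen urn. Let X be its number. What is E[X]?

E[X | urn 1] = (7+10)/2 = 17/2.
E[X | urn 2] = (9+1)/2 = 5.
E[X | urn 3] = (6+6+5+6+11)/5 = 34/5.
E[X | urn 4] = (12+8+8+5)/4 = 33/4.
By the law of total expectation,
E[X] = (1/4)·(17/2) + (1/4)·(5) + (1/4)·(34/5) + (1/4)·(33/4) = 571/80.

571/80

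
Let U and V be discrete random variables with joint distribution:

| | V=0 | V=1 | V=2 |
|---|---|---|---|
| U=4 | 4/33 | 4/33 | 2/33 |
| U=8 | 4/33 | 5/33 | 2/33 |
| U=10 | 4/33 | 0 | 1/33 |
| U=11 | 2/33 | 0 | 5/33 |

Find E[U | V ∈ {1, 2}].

145/19

P(V ∈ {1, 2}) = 19/33.
Σ U·P over the event = 4·(4/33) + 4·(2/33) + 8·(5/33) + 8·(2/33) + 10·(1/33) + 11·(5/33) = 145/33.
E[U | V ∈ {1, 2}] = (145/33) / (19/33) = 145/19.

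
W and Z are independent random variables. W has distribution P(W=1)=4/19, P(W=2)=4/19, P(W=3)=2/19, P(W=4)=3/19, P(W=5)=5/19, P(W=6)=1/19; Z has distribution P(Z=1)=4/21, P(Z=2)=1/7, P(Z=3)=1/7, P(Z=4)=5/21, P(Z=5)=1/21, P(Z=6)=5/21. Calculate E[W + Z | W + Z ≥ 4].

P(W + Z ≥ 4) = 355/399.
Summing (W+Z)·P(x,y) over outcomes with W + Z ≥ 4 gives 857/133.
E[W + Z | W + Z ≥ 4] = (857/133) / (355/399) = 2571/355.

2571/355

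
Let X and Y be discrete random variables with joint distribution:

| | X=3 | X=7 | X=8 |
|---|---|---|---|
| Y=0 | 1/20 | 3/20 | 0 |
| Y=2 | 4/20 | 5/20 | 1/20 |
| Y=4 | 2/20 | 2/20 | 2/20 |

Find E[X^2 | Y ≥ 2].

589/16

P(Y ≥ 2) = 4/5.
Σ X^2·P over the event = 9·(4/20) + 9·(2/20) + 49·(5/20) + 49·(2/20) + 64·(1/20) + 64·(2/20) = 589/20.
E[X^2 | Y ≥ 2] = (589/20) / (4/5) = 589/16.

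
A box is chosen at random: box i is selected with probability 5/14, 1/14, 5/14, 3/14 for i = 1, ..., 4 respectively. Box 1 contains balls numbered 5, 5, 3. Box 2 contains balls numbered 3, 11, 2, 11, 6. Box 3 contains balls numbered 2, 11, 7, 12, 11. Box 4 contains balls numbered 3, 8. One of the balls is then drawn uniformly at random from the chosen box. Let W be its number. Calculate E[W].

2633/420

E[W | box 1] = (5+5+3)/3 = 13/3.
E[W | box 2] = (3+11+2+11+6)/5 = 33/5.
E[W | box 3] = (2+11+7+12+11)/5 = 43/5.
E[W | box 4] = (3+8)/2 = 11/2.
By the law of total expectation,
E[W] = (5/14)·(13/3) + (1/14)·(33/5) + (5/14)·(43/5) + (3/14)·(11/2) = 2633/420.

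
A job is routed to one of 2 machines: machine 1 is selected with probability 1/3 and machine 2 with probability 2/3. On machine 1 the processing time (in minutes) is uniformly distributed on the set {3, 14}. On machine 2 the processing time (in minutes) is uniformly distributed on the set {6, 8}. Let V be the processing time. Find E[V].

E[V | machine 1] = (3+14)/2 = 17/2.
E[V | machine 2] = (6+8)/2 = 7.
By the law of total expectation,
E[V] = (1/3)·(17/2) + (2/3)·(7) = 15/2.

15/2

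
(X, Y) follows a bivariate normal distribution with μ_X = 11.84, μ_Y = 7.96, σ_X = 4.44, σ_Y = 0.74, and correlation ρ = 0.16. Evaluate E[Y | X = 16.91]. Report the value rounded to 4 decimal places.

8.0952

The regression of Y on X has slope ρ·σ_Y/σ_X and passes through (μ_X, μ_Y).
E[Y | X=16.91] = 7.96 + (0.16)·(0.74/4.44)·(16.91 − (11.84)) = 7.96 + (0.026667)·(5.07) = 8.0952.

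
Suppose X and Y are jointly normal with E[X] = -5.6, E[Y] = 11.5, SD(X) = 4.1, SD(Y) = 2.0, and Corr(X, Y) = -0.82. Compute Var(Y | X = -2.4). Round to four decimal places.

1.3104

The conditional variance in a bivariate normal is σ_Y²(1 − ρ²), independent of x.
Var(Y | X=-2.4) = (2.0)²·(1 − (-0.82)²) = 4·0.3276 = 1.3104.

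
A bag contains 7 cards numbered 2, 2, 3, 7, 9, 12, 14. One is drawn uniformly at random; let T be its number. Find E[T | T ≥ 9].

35/3

P(T ≥ 9) = 3/7.
Σ over the event: 9·1/7 + 12·1/7 + 14·1/7 = 5.
E[T | T ≥ 9] = (5) / (3/7) = 35/3.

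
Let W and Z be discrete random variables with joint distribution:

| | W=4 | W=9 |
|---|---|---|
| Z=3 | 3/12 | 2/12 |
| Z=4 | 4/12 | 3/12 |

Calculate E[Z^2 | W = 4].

13

P(W = 4) = 7/12.
Σ Z^2·P over the event = 9·(3/12) + 16·(4/12) = 91/12.
E[Z^2 | W = 4] = (91/12) / (7/12) = 13.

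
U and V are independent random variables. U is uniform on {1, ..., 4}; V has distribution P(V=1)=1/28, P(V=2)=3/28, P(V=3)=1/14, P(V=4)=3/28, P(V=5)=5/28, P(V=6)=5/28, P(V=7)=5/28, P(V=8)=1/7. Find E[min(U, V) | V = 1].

P(V = 1) = 1/28.
Summing min(U,V)·P(x,y) over outcomes with V = 1 gives 1/28.
E[min(U, V) | V = 1] = (1/28) / (1/28) = 1.

1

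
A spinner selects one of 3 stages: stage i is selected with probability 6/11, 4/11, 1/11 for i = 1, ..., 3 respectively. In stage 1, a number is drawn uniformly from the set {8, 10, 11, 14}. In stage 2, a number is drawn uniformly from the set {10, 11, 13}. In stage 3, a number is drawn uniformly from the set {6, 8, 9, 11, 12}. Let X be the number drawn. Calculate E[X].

3571/330

E[X | stage 1] = (8+10+11+14)/4 = 43/4.
E[X | stage 2] = (10+11+13)/3 = 34/3.
E[X | stage 3] = (6+8+9+11+12)/5 = 46/5.
By the law of total expectation,
E[X] = (6/11)·(43/4) + (4/11)·(34/3) + (1/11)·(46/5) = 3571/330.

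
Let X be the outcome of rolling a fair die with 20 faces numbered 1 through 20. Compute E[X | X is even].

11

Given X is even, X is equally likely to be any of {2, 4, 6, 8, 10, 12, 14, 16, 18, 20}.
E[X | X is even] = (2 + 4 + 6 + 8 + 10 + 12 + 14 + 16 + 18 + 20) / 10 = 11.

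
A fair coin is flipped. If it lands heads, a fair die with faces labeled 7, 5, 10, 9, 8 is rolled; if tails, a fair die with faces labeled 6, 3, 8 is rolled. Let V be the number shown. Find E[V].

E[V | heads] = (7+5+10+9+8)/5 = 39/5.
E[V | tails] = (6+3+8)/3 = 17/3.
By the law of total expectation,
E[V] = (1/2)·(39/5) + (1/2)·(17/3) = 101/15.

101/15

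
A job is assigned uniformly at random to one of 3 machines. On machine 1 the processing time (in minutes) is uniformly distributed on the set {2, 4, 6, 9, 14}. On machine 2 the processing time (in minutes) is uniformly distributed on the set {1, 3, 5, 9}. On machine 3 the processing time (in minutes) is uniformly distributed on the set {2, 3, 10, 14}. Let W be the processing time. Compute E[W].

E[W | machine 1] = (2+4+6+9+14)/5 = 7.
E[W | machine 2] = (1+3+5+9)/4 = 9/2.
E[W | machine 3] = (2+3+10+14)/4 = 29/4.
E[W] = (1/3)·(7) + (1/3)·(9/2) + (1/3)·(29/4) = 25/4.

25/4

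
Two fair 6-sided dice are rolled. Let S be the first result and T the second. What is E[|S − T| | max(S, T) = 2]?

Outcomes with max(S, T) = 2: (1,2), (2,1), (2,2), each with probability 1/36.
E[|S − T| | max(S, T) = 2] = (1 + 1 + 0) / 3 = 2/3.

2/3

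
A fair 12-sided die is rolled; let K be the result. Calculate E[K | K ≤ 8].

Given K ≤ 8, K is equally likely to be any of {1, 2, 3, 4, 5, 6, 7, 8}.
E[K | K ≤ 8] = (1 + 2 + 3 + 4 + 5 + 6 + 7 + 8) / 8 = 9/2.

9/2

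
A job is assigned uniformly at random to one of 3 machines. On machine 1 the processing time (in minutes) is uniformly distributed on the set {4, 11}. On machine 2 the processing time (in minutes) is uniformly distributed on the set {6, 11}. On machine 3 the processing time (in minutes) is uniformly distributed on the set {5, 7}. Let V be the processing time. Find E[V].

E[V | machine 1] = (4+11)/2 = 15/2.
E[V | machine 2] = (6+11)/2 = 17/2.
E[V | machine 3] = (5+7)/2 = 6.
E[V] = (1/3)·(15/2) + (1/3)·(17/2) + (1/3)·(6) = 22/3.

22/3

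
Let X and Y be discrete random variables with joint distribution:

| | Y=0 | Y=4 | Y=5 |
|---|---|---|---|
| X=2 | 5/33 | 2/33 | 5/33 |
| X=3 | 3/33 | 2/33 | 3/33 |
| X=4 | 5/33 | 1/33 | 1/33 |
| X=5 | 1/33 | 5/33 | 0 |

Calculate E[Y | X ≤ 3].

14/5

P(X ≤ 3) = 20/33.
Summing Y·P(X=x,Y=y) over the conditioning event gives 56/33.
E[Y | X ≤ 3] = (56/33) / (20/33) = 14/5.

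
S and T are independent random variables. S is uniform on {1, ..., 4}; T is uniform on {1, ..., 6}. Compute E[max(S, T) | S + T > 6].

Outcomes with S + T > 6: (1,6), (2,5), (2,6), (3,4), (3,5), (3,6), (4,3), (4,4), (4,5), (4,6), each with probability 1/24.
E[max(S, T) | S + T > 6] = (6 + 5 + 6 + 4 + 5 + 6 + 4 + 4 + 5 + 6) / 10 = 51/10.

51/10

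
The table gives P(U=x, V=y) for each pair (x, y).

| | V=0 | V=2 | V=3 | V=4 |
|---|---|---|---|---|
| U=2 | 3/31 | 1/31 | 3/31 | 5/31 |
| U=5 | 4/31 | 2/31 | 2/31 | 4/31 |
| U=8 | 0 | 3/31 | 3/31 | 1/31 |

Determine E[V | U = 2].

31/12

P(U = 2) = 12/31.
Σ V·P over the event = 0·(3/31) + 2·(1/31) + 3·(3/31) + 4·(5/31) = 1.
E[V | U = 2] = (1) / (12/31) = 31/12.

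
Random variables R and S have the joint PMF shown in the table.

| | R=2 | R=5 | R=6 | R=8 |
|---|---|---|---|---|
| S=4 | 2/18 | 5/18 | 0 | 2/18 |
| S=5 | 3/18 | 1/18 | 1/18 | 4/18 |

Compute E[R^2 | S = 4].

29

P(S = 4) = 1/2.
Σ R^2·P over the event = 4·(2/18) + 25·(5/18) + 64·(2/18) = 29/2.
E[R^2 | S = 4] = (29/2) / (1/2) = 29.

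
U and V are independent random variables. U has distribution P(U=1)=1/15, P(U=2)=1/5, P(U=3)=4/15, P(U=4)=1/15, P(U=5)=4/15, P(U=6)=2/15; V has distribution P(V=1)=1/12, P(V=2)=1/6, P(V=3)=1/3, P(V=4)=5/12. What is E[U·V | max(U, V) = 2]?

P(max(U, V) = 2) = 11/180.
Summing UV·P(x,y) over outcomes with max(U, V) = 2 gives 17/90.
E[U·V | max(U, V) = 2] = (17/90) / (11/180) = 34/11.

34/11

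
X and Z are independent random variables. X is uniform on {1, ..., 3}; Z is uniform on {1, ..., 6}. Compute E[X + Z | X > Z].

P(X > Z) = 1/6.
Summing (X+Z)·P(x,y) over outcomes with X > Z gives 2/3.
E[X + Z | X > Z] = (2/3) / (1/6) = 4.

4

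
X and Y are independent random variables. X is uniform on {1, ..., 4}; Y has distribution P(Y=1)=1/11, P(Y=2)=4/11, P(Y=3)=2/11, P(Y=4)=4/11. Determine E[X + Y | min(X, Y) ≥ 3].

43/6

P(min(X, Y) ≥ 3) = 3/11.
Summing (X+Y)·P(x,y) over outcomes with min(X, Y) ≥ 3 gives 43/22.
E[X + Y | min(X, Y) ≥ 3] = (43/22) / (3/11) = 43/6.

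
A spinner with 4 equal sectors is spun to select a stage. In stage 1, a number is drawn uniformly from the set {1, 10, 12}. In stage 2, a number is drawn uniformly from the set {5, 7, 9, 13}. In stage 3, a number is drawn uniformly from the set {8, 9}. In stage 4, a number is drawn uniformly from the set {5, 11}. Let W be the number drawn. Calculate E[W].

49/6

E[W | stage 1] = (1+10+12)/3 = 23/3.
E[W | stage 2] = (5+7+9+13)/4 = 17/2.
E[W | stage 3] = (8+9)/2 = 17/2.
E[W | stage 4] = (5+11)/2 = 8.
By the law of total expectation,
E[W] = (1/4)·(23/3) + (1/4)·(17/2) + (1/4)·(17/2) + (1/4)·(8) = 49/6.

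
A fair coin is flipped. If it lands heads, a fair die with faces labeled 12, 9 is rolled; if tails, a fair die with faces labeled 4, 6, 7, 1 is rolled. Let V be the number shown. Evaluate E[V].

E[V | heads] = (12+9)/2 = 21/2.
E[V | tails] = (4+6+7+1)/4 = 9/2.
By the law of total expectation,
E[V] = (1/2)·(21/2) + (1/2)·(9/2) = 15/2.

15/2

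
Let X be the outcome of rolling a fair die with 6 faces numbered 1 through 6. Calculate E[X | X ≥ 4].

Given X ≥ 4, X is equally likely to be any of {4, 5, 6}.
E[X | X ≥ 4] = (4 + 5 + 6) / 3 = 5.

5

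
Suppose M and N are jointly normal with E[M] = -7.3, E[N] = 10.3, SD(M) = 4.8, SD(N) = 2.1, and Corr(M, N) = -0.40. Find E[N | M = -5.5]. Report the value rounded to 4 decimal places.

9.9850

E[N | M=x] = μ_N + ρ(σ_N/σ_M)(x − μ_M) for jointly normal variables.
E[N | M=-5.5] = 10.3 + (-0.40)·(2.1/4.8)·(-5.5 − (-7.3)) = 10.3 + (-0.175)·(1.8) = 9.9850.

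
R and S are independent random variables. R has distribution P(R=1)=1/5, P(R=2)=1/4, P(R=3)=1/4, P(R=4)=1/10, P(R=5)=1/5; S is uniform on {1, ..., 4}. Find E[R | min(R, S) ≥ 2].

53/16

P(min(R, S) ≥ 2) = 3/5.
Summing R·P(x,y) over outcomes with min(R, S) ≥ 2 gives 159/80.
E[R | min(R, S) ≥ 2] = (159/80) / (3/5) = 53/16.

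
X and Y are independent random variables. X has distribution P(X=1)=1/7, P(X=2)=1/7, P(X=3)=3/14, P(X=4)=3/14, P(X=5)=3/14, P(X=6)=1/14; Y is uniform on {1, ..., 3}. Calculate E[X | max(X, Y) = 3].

33/13

P(max(X, Y) = 3) = 13/42.
Summing X·P(x,y) over outcomes with max(X, Y) = 3 gives 11/14.
E[X | max(X, Y) = 3] = (11/14) / (13/42) = 33/13.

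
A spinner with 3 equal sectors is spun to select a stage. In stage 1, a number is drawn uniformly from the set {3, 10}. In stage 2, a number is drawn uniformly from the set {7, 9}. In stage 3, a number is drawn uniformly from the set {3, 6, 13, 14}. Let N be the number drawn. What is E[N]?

47/6

E[N | stage 1] = (3+10)/2 = 13/2.
E[N | stage 2] = (7+9)/2 = 8.
E[N | stage 3] = (3+6+13+14)/4 = 9.
By the law of total expectation,
E[N] = (1/3)·(13/2) + (1/3)·(8) + (1/3)·(9) = 47/6.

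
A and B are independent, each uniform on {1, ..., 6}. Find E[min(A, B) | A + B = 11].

5

Outcomes with A + B = 11: (5,6), (6,5), each with probability 1/36.
E[min(A, B) | A + B = 11] = (5 + 5) / 2 = 5.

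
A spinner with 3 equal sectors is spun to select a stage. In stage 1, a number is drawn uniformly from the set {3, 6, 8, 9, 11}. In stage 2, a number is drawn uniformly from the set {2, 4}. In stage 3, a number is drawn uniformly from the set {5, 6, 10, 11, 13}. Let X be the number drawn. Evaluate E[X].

E[X | stage 1] = (3+6+8+9+11)/5 = 37/5.
E[X | stage 2] = (2+4)/2 = 3.
E[X | stage 3] = (5+6+10+11+13)/5 = 9.
By the law of total expectation,
E[X] = (1/3)·(37/5) + (1/3)·(3) + (1/3)·(9) = 97/15.

97/15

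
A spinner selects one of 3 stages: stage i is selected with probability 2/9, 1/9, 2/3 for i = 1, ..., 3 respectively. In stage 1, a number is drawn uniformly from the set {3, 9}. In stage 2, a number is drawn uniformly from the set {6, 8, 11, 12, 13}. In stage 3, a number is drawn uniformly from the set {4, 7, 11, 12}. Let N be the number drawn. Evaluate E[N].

73/9

E[N | stage 1] = (3+9)/2 = 6.
E[N | stage 2] = (6+8+11+12+13)/5 = 10.
E[N | stage 3] = (4+7+11+12)/4 = 17/2.
By the law of total expectation,
E[N] = (2/9)·(6) + (1/9)·(10) + (2/3)·(17/2) = 73/9.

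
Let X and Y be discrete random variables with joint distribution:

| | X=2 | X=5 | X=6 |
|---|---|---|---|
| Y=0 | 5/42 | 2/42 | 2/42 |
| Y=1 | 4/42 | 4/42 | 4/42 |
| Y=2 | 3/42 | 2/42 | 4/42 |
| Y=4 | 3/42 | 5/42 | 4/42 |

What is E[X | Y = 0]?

P(Y = 0) = 3/14.
Σ X·P over the event = 2·(5/42) + 5·(2/42) + 6·(2/42) = 16/21.
E[X | Y = 0] = (16/21) / (3/14) = 32/9.

32/9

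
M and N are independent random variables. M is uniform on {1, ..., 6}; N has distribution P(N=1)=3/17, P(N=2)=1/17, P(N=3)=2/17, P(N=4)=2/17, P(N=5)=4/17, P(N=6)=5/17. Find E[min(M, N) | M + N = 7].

P(M + N = 7) = 1/6.
Summing min(M,N)·P(x,y) over outcomes with M + N = 7 gives 5/17.
E[min(M, N) | M + N = 7] = (5/17) / (1/6) = 30/17.

30/17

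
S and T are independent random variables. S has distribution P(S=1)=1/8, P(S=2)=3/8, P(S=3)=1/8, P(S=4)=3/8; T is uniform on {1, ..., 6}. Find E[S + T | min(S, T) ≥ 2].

P(min(S, T) ≥ 2) = 35/48.
Summing (S+T)·P(x,y) over outcomes with min(S, T) ≥ 2 gives 245/48.
E[S + T | min(S, T) ≥ 2] = (245/48) / (35/48) = 7.

7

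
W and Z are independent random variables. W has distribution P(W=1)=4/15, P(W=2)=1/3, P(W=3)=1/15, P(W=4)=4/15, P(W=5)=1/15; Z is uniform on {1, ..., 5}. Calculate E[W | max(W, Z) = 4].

P(max(W, Z) = 4) = 26/75.
Summing W·P(x,y) over outcomes with max(W, Z) = 4 gives 27/25.
E[W | max(W, Z) = 4] = (27/25) / (26/75) = 81/26.

81/26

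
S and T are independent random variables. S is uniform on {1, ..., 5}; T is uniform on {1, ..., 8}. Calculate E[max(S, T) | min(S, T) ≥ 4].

P(min(S, T) ≥ 4) = 1/4.
Summing max(S,T)·P(x,y) over outcomes with min(S, T) ≥ 4 gives 61/40.
E[max(S, T) | min(S, T) ≥ 4] = (61/40) / (1/4) = 61/10.

61/10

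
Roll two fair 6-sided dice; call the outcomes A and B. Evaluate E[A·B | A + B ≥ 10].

169/6

P(A + B ≥ 10) = 1/6.
Summing AB·P(x,y) over outcomes with A + B ≥ 10 gives 169/36.
E[A·B | A + B ≥ 10] = (169/36) / (1/6) = 169/6.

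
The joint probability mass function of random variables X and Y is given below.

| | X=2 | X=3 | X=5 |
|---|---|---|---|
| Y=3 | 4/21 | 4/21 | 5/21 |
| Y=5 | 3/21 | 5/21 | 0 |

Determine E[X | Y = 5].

P(Y = 5) = 8/21.
Σ X·P over the event = 2·(3/21) + 3·(5/21) = 1.
E[X | Y = 5] = (1) / (8/21) = 21/8.

21/8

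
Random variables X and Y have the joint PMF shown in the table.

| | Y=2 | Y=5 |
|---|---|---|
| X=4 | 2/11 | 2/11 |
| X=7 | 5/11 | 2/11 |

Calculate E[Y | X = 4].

7/2

P(X = 4) = 4/11.
Σ Y·P over the event = 2·(2/11) + 5·(2/11) = 14/11.
E[Y | X = 4] = (14/11) / (4/11) = 7/2.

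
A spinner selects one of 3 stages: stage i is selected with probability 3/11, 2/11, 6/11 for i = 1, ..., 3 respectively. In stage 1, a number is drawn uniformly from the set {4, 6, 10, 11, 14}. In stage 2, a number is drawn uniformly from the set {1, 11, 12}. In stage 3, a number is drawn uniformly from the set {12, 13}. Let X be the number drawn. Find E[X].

E[X | stage 1] = (4+6+10+11+14)/5 = 9.
E[X | stage 2] = (1+11+12)/3 = 8.
E[X | stage 3] = (12+13)/2 = 25/2.
By the law of total expectation,
E[X] = (3/11)·(9) + (2/11)·(8) + (6/11)·(25/2) = 118/11.

118/11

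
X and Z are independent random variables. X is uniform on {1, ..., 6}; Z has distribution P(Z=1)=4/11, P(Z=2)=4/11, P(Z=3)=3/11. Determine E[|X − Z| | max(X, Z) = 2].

P(max(X, Z) = 2) = 2/11.
Summing |X−Z|·P(x,y) over outcomes with max(X, Z) = 2 gives 4/33.
E[|X − Z| | max(X, Z) = 2] = (4/33) / (2/11) = 2/3.

2/3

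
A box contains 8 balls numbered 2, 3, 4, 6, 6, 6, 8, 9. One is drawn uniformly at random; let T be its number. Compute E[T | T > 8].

9

P(T > 8) = 1/8.
Σ over the event: 9·1/8 = 9/8.
E[T | T > 8] = (9/8) / (1/8) = 9.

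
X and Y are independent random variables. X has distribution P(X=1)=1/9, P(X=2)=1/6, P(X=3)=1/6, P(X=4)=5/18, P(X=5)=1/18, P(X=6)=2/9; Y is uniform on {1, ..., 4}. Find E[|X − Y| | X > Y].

P(X > Y) = 11/18.
Summing |X−Y|·P(x,y) over outcomes with X > Y gives 3/2.
E[|X − Y| | X > Y] = (3/2) / (11/18) = 27/11.

27/11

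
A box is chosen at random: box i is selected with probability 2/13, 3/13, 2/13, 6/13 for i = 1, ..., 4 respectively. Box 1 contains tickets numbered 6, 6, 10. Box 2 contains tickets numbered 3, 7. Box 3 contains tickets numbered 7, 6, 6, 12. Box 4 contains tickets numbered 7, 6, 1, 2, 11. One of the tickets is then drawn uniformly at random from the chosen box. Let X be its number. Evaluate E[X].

E[X | box 1] = (6+6+10)/3 = 22/3.
E[X | box 2] = (3+7)/2 = 5.
E[X | box 3] = (7+6+6+12)/4 = 31/4.
E[X | box 4] = (7+6+1+2+11)/5 = 27/5.
E[X] = (2/13)·(22/3) + (3/13)·(5) + (2/13)·(31/4) + (6/13)·(27/5) = 179/30.

179/30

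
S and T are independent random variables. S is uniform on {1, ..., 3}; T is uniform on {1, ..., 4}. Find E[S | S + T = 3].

3/2

Outcomes with S + T = 3: (1,2), (2,1), each with probability 1/12.
E[S | S + T = 3] = (1 + 2) / 2 = 3/2.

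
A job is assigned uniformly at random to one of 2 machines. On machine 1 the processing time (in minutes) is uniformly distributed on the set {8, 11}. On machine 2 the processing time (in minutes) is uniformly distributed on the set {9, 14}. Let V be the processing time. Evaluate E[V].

21/2

E[V | machine 1] = (8+11)/2 = 19/2.
E[V | machine 2] = (9+14)/2 = 23/2.
By the law of total expectation,
E[V] = (1/2)·(19/2) + (1/2)·(23/2) = 21/2.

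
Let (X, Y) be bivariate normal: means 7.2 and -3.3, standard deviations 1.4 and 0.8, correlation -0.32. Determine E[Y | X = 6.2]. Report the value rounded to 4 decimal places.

E[Y | X=x] = μ_Y + ρ(σ_Y/σ_X)(x − μ_X) for jointly normal variables.
E[Y | X=6.2] = -3.3 + (-0.32)·(0.8/1.4)·(6.2 − (7.2)) = -3.3 + (-0.18286)·(-1) = -3.1171.

-3.1171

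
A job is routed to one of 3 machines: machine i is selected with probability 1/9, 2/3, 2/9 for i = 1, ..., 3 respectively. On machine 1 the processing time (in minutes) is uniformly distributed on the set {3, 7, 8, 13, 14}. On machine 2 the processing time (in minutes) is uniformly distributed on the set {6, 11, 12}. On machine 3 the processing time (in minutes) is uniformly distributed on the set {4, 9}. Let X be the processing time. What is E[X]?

E[X | machine 1] = (3+7+8+13+14)/5 = 9.
E[X | machine 2] = (6+11+12)/3 = 29/3.
E[X | machine 3] = (4+9)/2 = 13/2.
By the law of total expectation,
E[X] = (1/9)·(9) + (2/3)·(29/3) + (2/9)·(13/2) = 80/9.

80/9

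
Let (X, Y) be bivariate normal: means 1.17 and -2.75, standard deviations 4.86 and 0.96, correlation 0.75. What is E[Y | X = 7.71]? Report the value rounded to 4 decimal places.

For a bivariate normal, E[Y | X=x] = μ_Y + ρ·(σ_Y/σ_X)·(x − μ_X).
E[Y | X=7.71] = -2.75 + (0.75)·(0.96/4.86)·(7.71 − (1.17)) = -2.75 + (0.14815)·(6.54) = -1.7811.

-1.7811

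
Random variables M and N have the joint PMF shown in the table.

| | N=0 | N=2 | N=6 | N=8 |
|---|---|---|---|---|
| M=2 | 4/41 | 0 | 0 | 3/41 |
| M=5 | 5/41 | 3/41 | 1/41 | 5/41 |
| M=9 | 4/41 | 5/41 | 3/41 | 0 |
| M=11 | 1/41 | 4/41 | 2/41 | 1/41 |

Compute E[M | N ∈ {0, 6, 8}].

176/29

P(N ∈ {0, 6, 8}) = 29/41.
Summing M·P(M=x,N=y) over the conditioning event gives 176/41.
E[M | N ∈ {0, 6, 8}] = (176/41) / (29/41) = 176/29.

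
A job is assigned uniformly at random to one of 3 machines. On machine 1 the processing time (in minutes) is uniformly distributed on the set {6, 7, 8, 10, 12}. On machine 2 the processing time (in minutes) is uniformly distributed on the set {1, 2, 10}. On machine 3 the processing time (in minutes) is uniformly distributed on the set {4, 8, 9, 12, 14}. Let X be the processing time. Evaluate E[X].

67/9

E[X | machine 1] = (6+7+8+10+12)/5 = 43/5.
E[X | machine 2] = (1+2+10)/3 = 13/3.
E[X | machine 3] = (4+8+9+12+14)/5 = 47/5.
E[X] = (1/3)·(43/5) + (1/3)·(13/3) + (1/3)·(47/5) = 67/9.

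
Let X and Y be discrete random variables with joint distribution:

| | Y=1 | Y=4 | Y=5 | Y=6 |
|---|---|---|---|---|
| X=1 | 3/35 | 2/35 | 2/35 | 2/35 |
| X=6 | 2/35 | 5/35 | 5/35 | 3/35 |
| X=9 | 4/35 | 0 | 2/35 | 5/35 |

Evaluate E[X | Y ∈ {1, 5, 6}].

P(Y ∈ {1, 5, 6}) = 4/5.
Summing X·P(X=x,Y=y) over the conditioning event gives 166/35.
E[X | Y ∈ {1, 5, 6}] = (166/35) / (4/5) = 83/14.

83/14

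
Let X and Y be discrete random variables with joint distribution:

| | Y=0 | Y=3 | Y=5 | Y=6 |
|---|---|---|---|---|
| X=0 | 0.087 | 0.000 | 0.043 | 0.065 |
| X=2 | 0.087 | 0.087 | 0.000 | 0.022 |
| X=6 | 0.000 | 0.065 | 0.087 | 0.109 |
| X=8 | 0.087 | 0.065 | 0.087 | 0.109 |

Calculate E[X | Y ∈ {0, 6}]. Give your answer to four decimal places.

P(Y ∈ {0, 6}) = 0.566.
Σ X·P over the event = 0·(0.087) + 0·(0.065) + 2·(0.087) + 2·(0.022) + 6·(0.109) + 8·(0.087) + 8·(0.109) = 2.440.
E[X | Y ∈ {0, 6}] = (2.440) / (0.566) = 4.3110.

4.3110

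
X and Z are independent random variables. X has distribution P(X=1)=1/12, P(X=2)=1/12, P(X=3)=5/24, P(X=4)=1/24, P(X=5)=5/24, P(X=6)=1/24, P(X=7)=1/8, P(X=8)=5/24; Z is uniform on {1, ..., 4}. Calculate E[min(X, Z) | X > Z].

P(X > Z) = 71/96.
Summing min(X,Z)·P(x,y) over outcomes with X > Z gives 163/96.
E[min(X, Z) | X > Z] = (163/96) / (71/96) = 163/71.

163/71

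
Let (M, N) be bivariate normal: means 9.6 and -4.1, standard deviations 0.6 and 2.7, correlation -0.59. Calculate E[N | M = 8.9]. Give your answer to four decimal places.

E[N | M=x] = μ_N + ρ(σ_N/σ_M)(x − μ_M) for jointly normal variables.
E[N | M=8.9] = -4.1 + (-0.59)·(2.7/0.6)·(8.9 − (9.6)) = -4.1 + (-2.655)·(-0.7) = -2.2415.

-2.2415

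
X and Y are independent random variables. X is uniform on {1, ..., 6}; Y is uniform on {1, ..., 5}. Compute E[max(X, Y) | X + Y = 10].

11/2

Outcomes with X + Y = 10: (5,5), (6,4), each with probability 1/30.
E[max(X, Y) | X + Y = 10] = (5 + 6) / 2 = 11/2.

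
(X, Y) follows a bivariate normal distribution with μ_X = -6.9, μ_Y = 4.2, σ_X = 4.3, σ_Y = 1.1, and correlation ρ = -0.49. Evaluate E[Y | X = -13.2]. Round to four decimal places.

The regression of Y on X has slope ρ·σ_Y/σ_X and passes through (μ_X, μ_Y).
E[Y | X=-13.2] = 4.2 + (-0.49)·(1.1/4.3)·(-13.2 − (-6.9)) = 4.2 + (-0.12535)·(-6.3) = 4.9897.

4.9897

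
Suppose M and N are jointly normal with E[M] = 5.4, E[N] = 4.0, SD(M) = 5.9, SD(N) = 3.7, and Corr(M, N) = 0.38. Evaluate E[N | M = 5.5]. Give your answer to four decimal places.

The regression of N on M has slope ρ·σ_N/σ_M and passes through (μ_M, μ_N).
E[N | M=5.5] = 4.0 + (0.38)·(3.7/5.9)·(5.5 − (5.4)) = 4.0 + (0.23831)·(0.1) = 4.0238.

4.0238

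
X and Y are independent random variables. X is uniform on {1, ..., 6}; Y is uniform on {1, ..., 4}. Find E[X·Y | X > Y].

145/14

P(X > Y) = 7/12.
Summing XY·P(x,y) over outcomes with X > Y gives 145/24.
E[X·Y | X > Y] = (145/24) / (7/12) = 145/14.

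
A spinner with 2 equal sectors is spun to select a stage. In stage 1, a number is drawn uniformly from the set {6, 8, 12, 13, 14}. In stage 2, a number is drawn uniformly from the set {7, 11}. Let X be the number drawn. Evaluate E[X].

E[X | stage 1] = (6+8+12+13+14)/5 = 53/5.
E[X | stage 2] = (7+11)/2 = 9.
E[X] = (1/2)·(53/5) + (1/2)·(9) = 49/5.

49/5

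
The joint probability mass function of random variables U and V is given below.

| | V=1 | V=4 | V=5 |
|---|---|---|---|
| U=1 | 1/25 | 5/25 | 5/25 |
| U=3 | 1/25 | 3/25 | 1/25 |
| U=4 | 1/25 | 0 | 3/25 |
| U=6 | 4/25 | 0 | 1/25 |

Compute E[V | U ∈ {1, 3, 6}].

P(U ∈ {1, 3, 6}) = 21/25.
Summing V·P(U=x,V=y) over the conditioning event gives 73/25.
E[V | U ∈ {1, 3, 6}] = (73/25) / (21/25) = 73/21.

73/21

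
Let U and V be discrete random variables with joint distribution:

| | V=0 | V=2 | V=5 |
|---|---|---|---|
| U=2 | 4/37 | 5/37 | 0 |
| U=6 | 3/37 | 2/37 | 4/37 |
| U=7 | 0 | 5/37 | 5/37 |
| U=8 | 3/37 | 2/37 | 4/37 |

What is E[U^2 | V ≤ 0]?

158/5

P(V ≤ 0) = 10/37.
Σ U^2·P over the event = 4·(4/37) + 36·(3/37) + 64·(3/37) = 316/37.
E[U^2 | V ≤ 0] = (316/37) / (10/37) = 158/5.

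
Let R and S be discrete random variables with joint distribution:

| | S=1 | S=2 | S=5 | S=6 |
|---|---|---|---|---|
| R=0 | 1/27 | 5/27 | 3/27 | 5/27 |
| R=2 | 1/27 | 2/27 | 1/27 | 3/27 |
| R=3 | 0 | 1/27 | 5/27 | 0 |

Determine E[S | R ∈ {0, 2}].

P(R ∈ {0, 2}) = 7/9.
Summing S·P(R=x,S=y) over the conditioning event gives 28/9.
E[S | R ∈ {0, 2}] = (28/9) / (7/9) = 4.

4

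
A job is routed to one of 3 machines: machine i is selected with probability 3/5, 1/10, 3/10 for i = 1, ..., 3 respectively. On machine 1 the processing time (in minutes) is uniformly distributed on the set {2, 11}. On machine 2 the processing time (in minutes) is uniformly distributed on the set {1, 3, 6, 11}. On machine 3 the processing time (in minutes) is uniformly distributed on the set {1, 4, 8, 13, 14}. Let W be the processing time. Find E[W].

273/40

E[W | machine 1] = (2+11)/2 = 13/2.
E[W | machine 2] = (1+3+6+11)/4 = 21/4.
E[W | machine 3] = (1+4+8+13+14)/5 = 8.
E[W] = (3/5)·(13/2) + (1/10)·(21/4) + (3/10)·(8) = 273/40.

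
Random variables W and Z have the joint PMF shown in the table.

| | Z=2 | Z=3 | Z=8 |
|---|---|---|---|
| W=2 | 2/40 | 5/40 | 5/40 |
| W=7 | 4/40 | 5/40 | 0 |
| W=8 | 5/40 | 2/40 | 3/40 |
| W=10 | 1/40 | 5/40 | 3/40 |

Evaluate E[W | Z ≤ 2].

P(Z ≤ 2) = 3/10.
Σ W·P over the event = 2·(2/40) + 7·(4/40) + 8·(5/40) + 10·(1/40) = 41/20.
E[W | Z ≤ 2] = (41/20) / (3/10) = 41/6.

41/6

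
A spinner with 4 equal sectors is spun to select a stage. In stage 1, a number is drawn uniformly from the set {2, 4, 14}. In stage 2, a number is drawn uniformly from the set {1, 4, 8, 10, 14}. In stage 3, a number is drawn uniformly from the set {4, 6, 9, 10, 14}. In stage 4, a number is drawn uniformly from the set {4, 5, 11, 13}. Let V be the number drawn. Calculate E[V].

E[V | stage 1] = (2+4+14)/3 = 20/3.
E[V | stage 2] = (1+4+8+10+14)/5 = 37/5.
E[V | stage 3] = (4+6+9+10+14)/5 = 43/5.
E[V | stage 4] = (4+5+11+13)/4 = 33/4.
By the law of total expectation,
E[V] = (1/4)·(20/3) + (1/4)·(37/5) + (1/4)·(43/5) + (1/4)·(33/4) = 371/48.

371/48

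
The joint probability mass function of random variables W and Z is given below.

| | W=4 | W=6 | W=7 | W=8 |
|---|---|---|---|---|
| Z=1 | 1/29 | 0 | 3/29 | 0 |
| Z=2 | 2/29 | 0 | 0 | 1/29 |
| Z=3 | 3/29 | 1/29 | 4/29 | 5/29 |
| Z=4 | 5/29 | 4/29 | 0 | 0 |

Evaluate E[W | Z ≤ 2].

P(Z ≤ 2) = 7/29.
Summing W·P(W=x,Z=y) over the conditioning event gives 41/29.
E[W | Z ≤ 2] = (41/29) / (7/29) = 41/7.

41/7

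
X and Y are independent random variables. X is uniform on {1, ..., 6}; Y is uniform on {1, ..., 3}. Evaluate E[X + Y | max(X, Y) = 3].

24/5

Outcomes with max(X, Y) = 3: (1,3), (2,3), (3,1), (3,2), (3,3), each with probability 1/18.
E[X + Y | max(X, Y) = 3] = (4 + 5 + 4 + 5 + 6) / 5 = 24/5.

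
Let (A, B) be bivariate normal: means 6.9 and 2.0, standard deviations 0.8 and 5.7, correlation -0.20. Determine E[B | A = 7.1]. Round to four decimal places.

1.7150

For a bivariate normal, E[B | A=x] = μ_B + ρ·(σ_B/σ_A)·(x − μ_A).
E[B | A=7.1] = 2.0 + (-0.20)·(5.7/0.8)·(7.1 − (6.9)) = 2.0 + (-1.425)·(0.2) = 1.7150.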